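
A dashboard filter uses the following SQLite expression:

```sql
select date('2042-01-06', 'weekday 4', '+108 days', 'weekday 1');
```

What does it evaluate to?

2042-04-28

`weekday 4` advances to the next Thursday; 2042-01-06 is a Monday, so it moves forward to 2042-01-09.
Applying '+108 days' to 2042-01-09: counting 108 days forward gives 2042-04-27.
`weekday 1` advances to the next Monday; 2042-04-27 is a Sunday, so it moves forward to 2042-04-28.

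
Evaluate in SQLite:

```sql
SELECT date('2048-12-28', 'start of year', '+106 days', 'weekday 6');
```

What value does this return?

`start of year` rewinds 2048-12-28 to 2048-01-01.
Applying '+106 days' to 2048-01-01: counting 106 days forward gives 2048-04-16.
`weekday 6` advances to the next Saturday; 2048-04-16 is a Thursday, so it moves forward to 2048-04-18.

2048-04-18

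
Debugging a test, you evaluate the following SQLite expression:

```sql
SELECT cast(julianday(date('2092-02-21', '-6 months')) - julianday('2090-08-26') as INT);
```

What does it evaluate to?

Adding -6 months to 2092-02-21 gives 2091-08-21.
5 days remain in August 2090 after the 26th (31 − 26).
Full months from September 2090 through July 2091 contribute their day counts.
Then 21 days into August 2091.
Total: 5 + 30 + 31 + 30 + 31 + 31 + 28 + 31 + 30 + 31 + 30 + 31 + 21 = 360.

360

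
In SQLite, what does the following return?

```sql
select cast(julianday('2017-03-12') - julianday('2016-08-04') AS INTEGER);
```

27 days remain in August 2016 after the 4th (31 − 4).
Full months from September 2016 through February 2017 contribute their day counts.
Then 12 days into March 2017.
Total: 27 + 30 + 31 + 30 + 31 + 31 + 28 + 12 = 220.

220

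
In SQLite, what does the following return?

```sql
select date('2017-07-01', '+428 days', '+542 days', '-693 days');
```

2018-04-04

Applying '+428 days' to 2017-07-01: counting 428 days forward gives 2018-09-02.
Applying '+542 days' to 2018-09-02: counting 542 days forward gives 2020-02-26.
Applying '-693 days' to 2020-02-26: counting 693 days back gives 2018-04-04.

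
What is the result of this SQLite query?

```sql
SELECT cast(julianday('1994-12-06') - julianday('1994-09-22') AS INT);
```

75

8 days remain in September 1994 after the 22nd (30 − 22).
October 1994: 31 days.
November 1994: 30 days.
Then 6 days into December 1994.
Total: 8 + 31 + 30 + 6 = 75.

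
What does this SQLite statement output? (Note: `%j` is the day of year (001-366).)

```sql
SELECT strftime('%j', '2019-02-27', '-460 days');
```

First apply '-460 days': 2019-02-27 → 2017-11-24.
Day-of-year for 2017-11-24: days since 2017-01-01 inclusive = 328, zero-padded to 328.

328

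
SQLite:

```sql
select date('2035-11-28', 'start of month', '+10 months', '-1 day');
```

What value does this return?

`start of month` rewinds 2035-11-28 to 2035-11-01.
Adding +10 months to 2035-11-01 gives 2036-09-01.
Going back 1 day from 2036-09-01 reaches 2036-08-31 (last day of August, 31 days).

2036-08-31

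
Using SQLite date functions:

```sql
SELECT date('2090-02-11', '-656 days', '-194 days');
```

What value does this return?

Applying '-656 days' to 2090-02-11: counting 656 days back gives 2088-04-26.
Applying '-194 days' to 2088-04-26: counting 194 days back gives 2087-10-15.

2087-10-15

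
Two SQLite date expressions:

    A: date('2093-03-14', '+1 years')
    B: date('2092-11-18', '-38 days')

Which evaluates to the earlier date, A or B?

A = 2094-03-14.
B = 2092-10-11.
B is earlier.

B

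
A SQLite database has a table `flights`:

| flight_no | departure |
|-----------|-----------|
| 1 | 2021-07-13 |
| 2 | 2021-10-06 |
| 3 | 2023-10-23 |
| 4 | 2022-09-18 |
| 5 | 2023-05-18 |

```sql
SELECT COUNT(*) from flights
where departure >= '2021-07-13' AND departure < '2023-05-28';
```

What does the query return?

Rows in [2021-07-13, 2023-05-28): 2021-07-13, 2021-10-06, 2022-09-18, 2023-05-18 → 4 rows.

4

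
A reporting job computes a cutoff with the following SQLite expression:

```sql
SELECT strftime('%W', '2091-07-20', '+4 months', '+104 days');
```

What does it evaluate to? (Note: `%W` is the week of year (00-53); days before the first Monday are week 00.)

First apply '+4 months', '+104 days': 2091-07-20 → 2092-03-03.
2092-03-03 is a Monday. SQLite's %W counts Mondays since the year started; the result is 09.

09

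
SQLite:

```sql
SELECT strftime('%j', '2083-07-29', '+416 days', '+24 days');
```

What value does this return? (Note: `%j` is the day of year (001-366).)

285

First apply '+416 days', '+24 days': 2083-07-29 → 2084-10-11.
Day-of-year for 2084-10-11: days since 2084-01-01 inclusive = 285, zero-padded to 285.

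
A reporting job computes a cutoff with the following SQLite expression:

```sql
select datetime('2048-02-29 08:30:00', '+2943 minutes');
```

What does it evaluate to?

2943 minutes = 49h 3m; +2943 minutes from 2048-02-29 08:30:00 is 2048-03-02 09:33:00 (crosses midnight).

2048-03-02 09:33:00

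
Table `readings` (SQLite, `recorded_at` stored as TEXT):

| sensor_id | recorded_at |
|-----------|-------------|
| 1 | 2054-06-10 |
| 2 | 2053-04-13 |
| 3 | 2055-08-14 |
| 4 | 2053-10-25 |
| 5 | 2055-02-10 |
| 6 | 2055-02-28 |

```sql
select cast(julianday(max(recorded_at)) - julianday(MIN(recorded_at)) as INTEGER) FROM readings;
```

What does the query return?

MIN = 2053-04-13, MAX = 2055-08-14.
17 days remain in April 2053 after the 13th (30 − 13).
Full months from May 2053 through July 2055 contribute their day counts.
Then 14 days into August 2055.
Total: 17 + 31 + 30 + 31 + 31 + 30 + 31 + 30 + 31 + 31 + 28 + 31 + 30 + 31 + 30 + 31 + 31 + 30 + 31 + 30 + 31 + 31 + 28 + 31 + 30 + 31 + 30 + 31 + 14 = 853.

853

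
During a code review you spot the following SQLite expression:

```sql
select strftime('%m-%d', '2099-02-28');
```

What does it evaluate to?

`%m-%d` extracts the month-day: 02-28.

02-28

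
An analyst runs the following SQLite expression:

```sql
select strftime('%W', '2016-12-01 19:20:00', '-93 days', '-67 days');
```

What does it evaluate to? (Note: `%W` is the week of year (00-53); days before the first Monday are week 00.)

First apply '-93 days', '-67 days': 2016-12-01 19:20:00 → 2016-06-24 19:20:00.
2016-06-24 is a Friday. SQLite's %W counts Mondays since the year started; the result is 25.

25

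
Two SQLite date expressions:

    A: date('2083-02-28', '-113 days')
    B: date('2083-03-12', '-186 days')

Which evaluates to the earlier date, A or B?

B

A = 2082-11-07.
B = 2082-09-07.
B is earlier.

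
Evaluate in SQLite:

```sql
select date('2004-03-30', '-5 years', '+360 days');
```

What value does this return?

Adding -5 years to 2004-03-30 gives 1999-03-30.
Applying '+360 days' to 1999-03-30: counting 360 days forward gives 2000-03-24.

2000-03-24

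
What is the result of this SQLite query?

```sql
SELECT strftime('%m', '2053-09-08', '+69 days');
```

First apply '+69 days': 2053-09-08 → 2053-11-16.
`%m` extracts the 2-digit month (01-12): 11.

11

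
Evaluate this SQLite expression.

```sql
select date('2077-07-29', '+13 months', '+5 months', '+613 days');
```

2080-10-03

Adding +13 months to 2077-07-29 gives 2078-08-29.
Adding +5 months to 2078-08-29 gives 2079-01-29.
Applying '+613 days' to 2079-01-29: counting 613 days forward gives 2080-10-03.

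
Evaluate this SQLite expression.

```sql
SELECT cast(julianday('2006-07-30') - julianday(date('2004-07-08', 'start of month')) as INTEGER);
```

759

`start of month` rewinds 2004-07-08 to 2004-07-01.
30 days remain in July 2004 after the 1st (31 − 1).
Full months from August 2004 through June 2006 contribute their day counts.
Then 30 days into July 2006.
Total: 30 + 31 + 30 + 31 + 30 + 31 + 31 + 28 + 31 + 30 + 31 + 30 + 31 + 31 + 30 + 31 + 30 + 31 + 31 + 28 + 31 + 30 + 31 + 30 + 30 = 759.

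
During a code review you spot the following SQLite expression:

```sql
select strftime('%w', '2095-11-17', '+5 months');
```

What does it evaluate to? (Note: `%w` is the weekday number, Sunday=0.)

First apply '+5 months': 2095-11-17 → 2096-04-17.
2096-04-17 is a Tuesday; with Sunday=0 that is 2.

2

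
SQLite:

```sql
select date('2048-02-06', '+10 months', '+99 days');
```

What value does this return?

Adding +10 months to 2048-02-06 gives 2048-12-06.
Applying '+99 days' to 2048-12-06: counting 99 days forward gives 2049-03-15.

2049-03-15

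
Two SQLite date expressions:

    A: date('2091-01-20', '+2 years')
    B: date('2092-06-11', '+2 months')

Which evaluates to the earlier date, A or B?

B

A = 2093-01-20.
B = 2092-08-11.
B is earlier.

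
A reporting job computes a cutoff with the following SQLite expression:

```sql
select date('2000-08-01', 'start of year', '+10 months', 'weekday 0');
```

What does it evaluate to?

2000-11-05

`start of year` rewinds 2000-08-01 to 2000-01-01.
Adding +10 months to 2000-01-01 gives 2000-11-01.
`weekday 0` advances to the next Sunday; 2000-11-01 is a Wednesday, so it moves forward to 2000-11-05.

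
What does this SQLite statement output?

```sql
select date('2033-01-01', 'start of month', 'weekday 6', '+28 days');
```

`start of month` rewinds 2033-01-01 to 2033-01-01.
`weekday 6` advances to the next Saturday; 2033-01-01 is already a Saturday, so it stays at 2033-01-01.
Advancing 28 more days within January lands on 2033-01-29.

2033-01-29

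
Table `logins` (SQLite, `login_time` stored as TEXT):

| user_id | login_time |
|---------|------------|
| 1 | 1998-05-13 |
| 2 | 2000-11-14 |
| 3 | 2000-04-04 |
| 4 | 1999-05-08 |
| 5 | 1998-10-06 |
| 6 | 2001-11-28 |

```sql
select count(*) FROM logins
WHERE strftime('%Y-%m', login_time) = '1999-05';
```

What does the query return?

Rows with year-month 1999-05: 1999-05-08 → 1.

1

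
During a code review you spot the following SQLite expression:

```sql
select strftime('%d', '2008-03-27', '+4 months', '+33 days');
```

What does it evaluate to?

First apply '+4 months', '+33 days': 2008-03-27 → 2008-08-29.
`%d` extracts the 2-digit day of month: 29.

29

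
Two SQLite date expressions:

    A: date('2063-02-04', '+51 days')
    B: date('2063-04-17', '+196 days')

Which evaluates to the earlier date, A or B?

A

A = 2063-03-27.
B = 2063-10-30.
A is earlier.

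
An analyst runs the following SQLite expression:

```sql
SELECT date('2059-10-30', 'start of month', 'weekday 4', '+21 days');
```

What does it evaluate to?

2059-10-23

`start of month` rewinds 2059-10-30 to 2059-10-01.
`weekday 4` advances to the next Thursday; 2059-10-01 is a Wednesday, so it moves forward to 2059-10-02.
Advancing 21 more days within October lands on 2059-10-23.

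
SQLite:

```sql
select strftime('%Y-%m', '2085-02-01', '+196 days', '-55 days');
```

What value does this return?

2085-06

First apply '+196 days', '-55 days': 2085-02-01 → 2085-06-22.
`%Y-%m` extracts the year-month: 2085-06.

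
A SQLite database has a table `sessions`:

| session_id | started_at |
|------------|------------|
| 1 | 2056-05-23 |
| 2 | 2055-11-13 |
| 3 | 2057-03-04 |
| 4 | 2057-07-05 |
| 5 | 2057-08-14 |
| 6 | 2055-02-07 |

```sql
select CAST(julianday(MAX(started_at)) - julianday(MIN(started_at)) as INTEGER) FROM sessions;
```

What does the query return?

MIN = 2055-02-07, MAX = 2057-08-14.
21 days remain in February 2055 after the 7th (28 − 7).
Full months from March 2055 through July 2057 contribute their day counts.
Then 14 days into August 2057.
Total: 21 + 31 + 30 + 31 + 30 + 31 + 31 + 30 + 31 + 30 + 31 + 31 + 29 + 31 + 30 + 31 + 30 + 31 + 31 + 30 + 31 + 30 + 31 + 31 + 28 + 31 + 30 + 31 + 30 + 31 + 14 = 919.

919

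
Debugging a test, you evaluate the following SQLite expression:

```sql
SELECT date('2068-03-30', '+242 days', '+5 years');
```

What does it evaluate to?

2073-11-27

Applying '+242 days' to 2068-03-30: counting 242 days forward gives 2068-11-27.
Adding +5 years to 2068-11-27 gives 2073-11-27.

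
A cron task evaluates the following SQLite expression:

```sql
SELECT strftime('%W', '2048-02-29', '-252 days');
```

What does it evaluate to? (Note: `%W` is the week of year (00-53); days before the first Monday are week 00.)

First apply '-252 days': 2048-02-29 → 2047-06-22.
2047-06-22 is a Saturday. SQLite's %W counts Mondays since the year started; the result is 24.

24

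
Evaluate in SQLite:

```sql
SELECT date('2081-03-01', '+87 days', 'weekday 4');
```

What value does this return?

Applying '+87 days' to 2081-03-01: counting 87 days forward gives 2081-05-27.
`weekday 4` advances to the next Thursday; 2081-05-27 is a Tuesday, so it moves forward to 2081-05-29.

2081-05-29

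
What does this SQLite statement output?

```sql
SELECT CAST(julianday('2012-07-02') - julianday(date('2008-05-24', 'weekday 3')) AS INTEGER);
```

1496

`weekday 3` advances to the next Wednesday; 2008-05-24 is a Saturday, so it moves forward to 2008-05-28.
3 days remain in May 2008 after the 28th (31 − 28).
Full months from June 2008 through June 2012 contribute their day counts.
Then 2 days into July 2012.
Total: 3 + 30 + 31 + 31 + 30 + 31 + 30 + 31 + 31 + 28 + 31 + 30 + 31 + 30 + 31 + 31 + 30 + 31 + 30 + 31 + 31 + 28 + 31 + 30 + 31 + 30 + 31 + 31 + 30 + 31 + 30 + 31 + 31 + 28 + 31 + 30 + 31 + 30 + 31 + 31 + 30 + 31 + 30 + 31 + 31 + 29 + 31 + 30 + 31 + 30 + 2 = 1496.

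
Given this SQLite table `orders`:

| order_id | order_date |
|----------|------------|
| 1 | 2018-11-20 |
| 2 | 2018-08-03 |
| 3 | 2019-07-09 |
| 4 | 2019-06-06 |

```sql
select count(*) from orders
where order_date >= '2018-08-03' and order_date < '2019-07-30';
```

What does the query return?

Rows in [2018-08-03, 2019-07-30): 2018-11-20, 2018-08-03, 2019-07-09, 2019-06-06 → 4 rows.

4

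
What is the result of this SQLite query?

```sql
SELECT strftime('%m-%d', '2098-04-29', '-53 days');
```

03-07

First apply '-53 days': 2098-04-29 → 2098-03-07.
`%m-%d` extracts the month-day: 03-07.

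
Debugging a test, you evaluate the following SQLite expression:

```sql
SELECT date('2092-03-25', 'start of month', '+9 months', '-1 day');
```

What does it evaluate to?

`start of month` rewinds 2092-03-25 to 2092-03-01.
Adding +9 months to 2092-03-01 gives 2092-12-01.
Going back 1 day from 2092-12-01 reaches 2092-11-30 (last day of November, 30 days).

2092-11-30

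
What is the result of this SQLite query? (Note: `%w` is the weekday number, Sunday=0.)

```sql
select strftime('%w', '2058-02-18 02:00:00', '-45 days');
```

First apply '-45 days': 2058-02-18 02:00:00 → 2058-01-04 02:00:00.
2058-01-04 is a Friday; with Sunday=0 that is 5.

5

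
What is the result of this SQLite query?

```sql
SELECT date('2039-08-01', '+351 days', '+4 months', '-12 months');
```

Applying '+351 days' to 2039-08-01: counting 351 days forward gives 2040-07-17.
Adding +4 months to 2040-07-17 gives 2040-11-17.
Adding -12 months to 2040-11-17 gives 2039-11-17.

2039-11-17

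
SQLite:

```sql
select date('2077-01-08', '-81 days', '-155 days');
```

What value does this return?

Applying '-81 days' to 2077-01-08: counting 81 days back gives 2076-10-19.
Applying '-155 days' to 2076-10-19: counting 155 days back gives 2076-05-17.

2076-05-17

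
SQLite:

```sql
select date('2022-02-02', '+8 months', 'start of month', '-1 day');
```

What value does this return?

Adding +8 months to 2022-02-02 gives 2022-10-02.
`start of month` rewinds 2022-10-02 to 2022-10-01.
Going back 1 day from 2022-10-01 reaches 2022-09-30 (last day of September, 30 days).

2022-09-30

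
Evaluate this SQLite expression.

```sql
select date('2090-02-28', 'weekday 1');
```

`weekday 1` advances to the next Monday; 2090-02-28 is a Tuesday, so it moves forward to 2090-03-06.

2090-03-06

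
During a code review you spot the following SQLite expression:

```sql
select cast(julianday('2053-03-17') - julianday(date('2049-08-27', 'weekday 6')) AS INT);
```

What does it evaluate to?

1297

`weekday 6` advances to the next Saturday; 2049-08-27 is a Friday, so it moves forward to 2049-08-28.
3 days remain in August 2049 after the 28th (31 − 28).
Full months from September 2049 through February 2053 contribute their day counts.
Then 17 days into March 2053.
Total: 3 + 30 + 31 + 30 + 31 + 31 + 28 + 31 + 30 + 31 + 30 + 31 + 31 + 30 + 31 + 30 + 31 + 31 + 28 + 31 + 30 + 31 + 30 + 31 + 31 + 30 + 31 + 30 + 31 + 31 + 29 + 31 + 30 + 31 + 30 + 31 + 31 + 30 + 31 + 30 + 31 + 31 + 28 + 17 = 1297.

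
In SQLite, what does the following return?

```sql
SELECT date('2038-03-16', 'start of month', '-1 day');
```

2038-02-28

`start of month` rewinds 2038-03-16 to 2038-03-01.
Going back 1 day from 2038-03-01 reaches 2038-02-28 (last day of February, 28 days).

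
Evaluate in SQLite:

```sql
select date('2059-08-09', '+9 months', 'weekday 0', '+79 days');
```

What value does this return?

2060-07-27

Adding +9 months to 2059-08-09 gives 2060-05-09.
`weekday 0` advances to the next Sunday; 2060-05-09 is already a Sunday, so it stays at 2060-05-09.
Applying '+79 days' to 2060-05-09: counting 79 days forward gives 2060-07-27.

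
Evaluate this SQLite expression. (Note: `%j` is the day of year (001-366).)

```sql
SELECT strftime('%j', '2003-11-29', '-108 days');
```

225

First apply '-108 days': 2003-11-29 → 2003-08-13.
Day-of-year for 2003-08-13: days since 2003-01-01 inclusive = 225, zero-padded to 225.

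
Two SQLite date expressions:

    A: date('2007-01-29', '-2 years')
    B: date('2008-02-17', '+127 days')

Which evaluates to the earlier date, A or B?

A = 2005-01-29.
B = 2008-06-23.
A is earlier.

A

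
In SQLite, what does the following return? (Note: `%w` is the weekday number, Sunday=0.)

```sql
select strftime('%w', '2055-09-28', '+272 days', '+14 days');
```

1

First apply '+272 days', '+14 days': 2055-09-28 → 2056-07-10.
2056-07-10 is a Monday; with Sunday=0 that is 1.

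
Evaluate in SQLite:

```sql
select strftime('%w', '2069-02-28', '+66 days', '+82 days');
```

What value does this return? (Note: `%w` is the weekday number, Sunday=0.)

5

First apply '+66 days', '+82 days': 2069-02-28 → 2069-07-26.
2069-07-26 is a Friday; with Sunday=0 that is 5.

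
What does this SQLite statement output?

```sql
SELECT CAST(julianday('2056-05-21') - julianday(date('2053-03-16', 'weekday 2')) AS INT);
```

1160

`weekday 2` advances to the next Tuesday; 2053-03-16 is a Sunday, so it moves forward to 2053-03-18.
13 days remain in March 2053 after the 18th (31 − 18).
Full months from April 2053 through April 2056 contribute their day counts.
Then 21 days into May 2056.
Total: 13 + 30 + 31 + 30 + 31 + 31 + 30 + 31 + 30 + 31 + 31 + 28 + 31 + 30 + 31 + 30 + 31 + 31 + 30 + 31 + 30 + 31 + 31 + 28 + 31 + 30 + 31 + 30 + 31 + 31 + 30 + 31 + 30 + 31 + 31 + 29 + 31 + 30 + 21 = 1160.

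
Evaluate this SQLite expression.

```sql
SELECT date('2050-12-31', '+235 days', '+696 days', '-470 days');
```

Applying '+235 days' to 2050-12-31: counting 235 days forward gives 2051-08-23.
Applying '+696 days' to 2051-08-23: counting 696 days forward gives 2053-07-19.
Applying '-470 days' to 2053-07-19: counting 470 days back gives 2052-04-05.

2052-04-05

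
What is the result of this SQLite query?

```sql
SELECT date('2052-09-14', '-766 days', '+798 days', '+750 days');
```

2054-11-05

Applying '-766 days' to 2052-09-14: counting 766 days back gives 2050-08-10.
Applying '+798 days' to 2050-08-10: counting 798 days forward gives 2052-10-16.
Applying '+750 days' to 2052-10-16: counting 750 days forward gives 2054-11-05.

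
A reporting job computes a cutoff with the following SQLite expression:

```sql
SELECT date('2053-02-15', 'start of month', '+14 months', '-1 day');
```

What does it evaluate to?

`start of month` rewinds 2053-02-15 to 2053-02-01.
Adding +14 months to 2053-02-01 gives 2054-04-01.
Going back 1 day from 2054-04-01 reaches 2054-03-31 (last day of March, 31 days).

2054-03-31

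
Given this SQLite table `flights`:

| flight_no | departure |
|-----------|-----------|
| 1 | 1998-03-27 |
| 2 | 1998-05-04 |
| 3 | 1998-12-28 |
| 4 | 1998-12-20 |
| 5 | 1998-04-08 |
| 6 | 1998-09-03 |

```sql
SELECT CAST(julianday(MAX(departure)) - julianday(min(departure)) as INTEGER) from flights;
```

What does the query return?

MIN = 1998-03-27, MAX = 1998-12-28.
4 days remain in March 1998 after the 27th (31 − 27).
Full months from April 1998 through November 1998 contribute their day counts.
Then 28 days into December 1998.
Total: 4 + 30 + 31 + 30 + 31 + 31 + 30 + 31 + 30 + 28 = 276.

276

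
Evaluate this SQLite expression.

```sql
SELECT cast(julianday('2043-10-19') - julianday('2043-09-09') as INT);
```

40

21 days remain in September 2043 after the 9th (30 − 9).
Then 19 days into October 2043.
Total: 21 + 19 = 40.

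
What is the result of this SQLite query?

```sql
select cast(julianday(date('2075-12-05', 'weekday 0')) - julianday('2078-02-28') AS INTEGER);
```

-813

`weekday 0` advances to the next Sunday; 2075-12-05 is a Thursday, so it moves forward to 2075-12-08.
23 days remain in December 2075 after the 8th (31 − 8).
Full months from January 2076 through January 2078 contribute their day counts.
Then 28 days into February 2078.
Total: 23 + 31 + 29 + 31 + 30 + 31 + 30 + 31 + 31 + 30 + 31 + 30 + 31 + 31 + 28 + 31 + 30 + 31 + 30 + 31 + 31 + 30 + 31 + 30 + 31 + 31 + 28 = 813.
The subtraction is earlier − later, so the result is −813 → -813.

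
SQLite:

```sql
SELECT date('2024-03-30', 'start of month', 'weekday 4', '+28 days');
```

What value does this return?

`start of month` rewinds 2024-03-30 to 2024-03-01.
`weekday 4` advances to the next Thursday; 2024-03-01 is a Friday, so it moves forward to 2024-03-07.
March 2024 has 31 days; 24 remain after the 7th, so 25 days reach 2024-04-01.
Advancing 3 more days within April lands on 2024-04-04.

2024-04-04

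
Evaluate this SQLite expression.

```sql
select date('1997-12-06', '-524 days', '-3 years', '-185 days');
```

Applying '-524 days' to 1997-12-06: counting 524 days back gives 1996-06-30.
Adding -3 years to 1996-06-30 gives 1993-06-30.
Applying '-185 days' to 1993-06-30: counting 185 days back gives 1992-12-27.

1992-12-27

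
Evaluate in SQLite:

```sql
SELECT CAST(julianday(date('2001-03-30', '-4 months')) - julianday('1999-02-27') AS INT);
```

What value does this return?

Adding -4 months to 2001-03-30 gives 2000-11-30.
1 day remains in February 1999 after the 27th (28 − 27).
Full months from March 1999 through October 2000 contribute their day counts.
Then 30 days into November 2000.
Total: 1 + 31 + 30 + 31 + 30 + 31 + 31 + 30 + 31 + 30 + 31 + 31 + 29 + 31 + 30 + 31 + 30 + 31 + 31 + 30 + 31 + 30 = 642.

642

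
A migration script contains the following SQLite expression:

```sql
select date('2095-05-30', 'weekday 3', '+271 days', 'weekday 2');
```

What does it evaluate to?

`weekday 3` advances to the next Wednesday; 2095-05-30 is a Monday, so it moves forward to 2095-06-01.
Applying '+271 days' to 2095-06-01: counting 271 days forward gives 2096-02-27.
`weekday 2` advances to the next Tuesday; 2096-02-27 is a Monday, so it moves forward to 2096-02-28.

2096-02-28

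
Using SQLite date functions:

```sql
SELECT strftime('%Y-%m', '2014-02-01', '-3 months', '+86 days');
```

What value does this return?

First apply '-3 months', '+86 days': 2014-02-01 → 2014-01-26.
`%Y-%m` extracts the year-month: 2014-01.

2014-01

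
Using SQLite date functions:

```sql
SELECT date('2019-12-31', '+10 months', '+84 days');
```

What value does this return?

Adding +10 months to 2019-12-31 gives 2020-10-31.
Applying '+84 days' to 2020-10-31: counting 84 days forward gives 2021-01-23.

2021-01-23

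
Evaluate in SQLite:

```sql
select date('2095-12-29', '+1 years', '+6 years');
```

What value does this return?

Adding +1 year to 2095-12-29 gives 2096-12-29.
Adding +6 years to 2096-12-29 gives 2102-12-29.

2102-12-29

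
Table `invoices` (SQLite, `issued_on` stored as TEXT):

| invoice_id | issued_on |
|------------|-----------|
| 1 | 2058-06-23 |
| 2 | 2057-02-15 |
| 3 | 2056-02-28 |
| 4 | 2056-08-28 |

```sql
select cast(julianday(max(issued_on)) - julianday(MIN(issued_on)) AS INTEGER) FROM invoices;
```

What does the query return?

MIN = 2056-02-28, MAX = 2058-06-23.
1 day remains in February 2056 after the 28th (29 − 28).
Full months from March 2056 through May 2058 contribute their day counts.
Then 23 days into June 2058.
Total: 1 + 31 + 30 + 31 + 30 + 31 + 31 + 30 + 31 + 30 + 31 + 31 + 28 + 31 + 30 + 31 + 30 + 31 + 31 + 30 + 31 + 30 + 31 + 31 + 28 + 31 + 30 + 31 + 23 = 846.

846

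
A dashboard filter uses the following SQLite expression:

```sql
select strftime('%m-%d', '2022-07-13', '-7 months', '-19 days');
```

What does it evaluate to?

11-24

First apply '-7 months', '-19 days': 2022-07-13 → 2021-11-24.
`%m-%d` extracts the month-day: 11-24.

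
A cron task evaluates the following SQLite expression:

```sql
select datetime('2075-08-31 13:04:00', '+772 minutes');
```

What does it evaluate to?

2075-09-01 01:56:00

772 minutes = 12h 52m; +772 minutes from 2075-08-31 13:04:00 is 2075-09-01 01:56:00 (crosses midnight).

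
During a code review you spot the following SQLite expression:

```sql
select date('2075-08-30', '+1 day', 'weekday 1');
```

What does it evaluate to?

Advancing 1 more day within August lands on 2075-08-31.
`weekday 1` advances to the next Monday; 2075-08-31 is a Saturday, so it moves forward to 2075-09-02.

2075-09-02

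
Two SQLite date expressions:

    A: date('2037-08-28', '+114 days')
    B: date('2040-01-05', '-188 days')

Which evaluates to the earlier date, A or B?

A = 2037-12-20.
B = 2039-07-01.
A is earlier.

A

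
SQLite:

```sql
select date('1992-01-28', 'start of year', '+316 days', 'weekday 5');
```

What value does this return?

1992-11-13

`start of year` rewinds 1992-01-28 to 1992-01-01.
Applying '+316 days' to 1992-01-01: counting 316 days forward gives 1992-11-12.
`weekday 5` advances to the next Friday; 1992-11-12 is a Thursday, so it moves forward to 1992-11-13.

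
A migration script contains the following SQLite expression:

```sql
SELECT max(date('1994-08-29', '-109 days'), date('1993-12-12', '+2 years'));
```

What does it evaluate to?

date('1994-08-29', '-109 days') → 1994-05-12.
date('1993-12-12', '+2 years') → 1995-12-12.
Later of the two is 1995-12-12.

1995-12-12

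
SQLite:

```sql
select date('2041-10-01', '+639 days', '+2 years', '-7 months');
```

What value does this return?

2044-12-02

Applying '+639 days' to 2041-10-01: counting 639 days forward gives 2043-07-02.
Adding +2 years to 2043-07-02 gives 2045-07-02.
Adding -7 months to 2045-07-02 gives 2044-12-02.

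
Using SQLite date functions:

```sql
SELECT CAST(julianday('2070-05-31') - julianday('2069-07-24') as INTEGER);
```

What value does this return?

7 days remain in July 2069 after the 24th (31 − 24).
Full months from August 2069 through April 2070 contribute their day counts.
Then 31 days into May 2070.
Total: 7 + 31 + 30 + 31 + 30 + 31 + 31 + 28 + 31 + 30 + 31 = 311.

311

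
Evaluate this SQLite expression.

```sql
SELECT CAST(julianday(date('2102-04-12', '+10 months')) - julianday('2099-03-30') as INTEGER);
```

Adding +10 months to 2102-04-12 gives 2103-02-12.
1 day remains in March 2099 after the 30th (31 − 30).
Full months from April 2099 through January 2103 contribute their day counts.
Then 12 days into February 2103.
Total: 1 + 30 + 31 + 30 + 31 + 31 + 30 + 31 + 30 + 31 + 31 + 28 + 31 + 30 + 31 + 30 + 31 + 31 + 30 + 31 + 30 + 31 + 31 + 28 + 31 + 30 + 31 + 30 + 31 + 31 + 30 + 31 + 30 + 31 + 31 + 28 + 31 + 30 + 31 + 30 + 31 + 31 + 30 + 31 + 30 + 31 + 31 + 12 = 1414.

1414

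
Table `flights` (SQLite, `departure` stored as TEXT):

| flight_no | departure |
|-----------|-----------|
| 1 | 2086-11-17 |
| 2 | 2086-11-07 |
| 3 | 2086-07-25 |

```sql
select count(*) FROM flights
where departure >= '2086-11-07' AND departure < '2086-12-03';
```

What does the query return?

2

Rows in [2086-11-07, 2086-12-03): 2086-11-17, 2086-11-07 → 2 rows.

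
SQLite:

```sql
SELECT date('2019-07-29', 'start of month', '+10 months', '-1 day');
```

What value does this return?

`start of month` rewinds 2019-07-29 to 2019-07-01.
Adding +10 months to 2019-07-01 gives 2020-05-01.
Going back 1 day from 2020-05-01 reaches 2020-04-30 (last day of April, 30 days).

2020-04-30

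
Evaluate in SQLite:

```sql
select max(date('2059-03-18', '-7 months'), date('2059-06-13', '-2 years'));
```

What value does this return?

date('2059-03-18', '-7 months') → 2058-08-18.
date('2059-06-13', '-2 years') → 2057-06-13.
Later of the two is 2058-08-18.

2058-08-18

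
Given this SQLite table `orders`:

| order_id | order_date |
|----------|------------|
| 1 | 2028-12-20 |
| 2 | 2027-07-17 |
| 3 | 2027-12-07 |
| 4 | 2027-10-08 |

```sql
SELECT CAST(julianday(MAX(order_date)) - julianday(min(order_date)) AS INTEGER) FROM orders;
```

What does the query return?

MIN = 2027-07-17, MAX = 2028-12-20.
14 days remain in July 2027 after the 17th (31 − 17).
Full months from August 2027 through November 2028 contribute their day counts.
Then 20 days into December 2028.
Total: 14 + 31 + 30 + 31 + 30 + 31 + 31 + 29 + 31 + 30 + 31 + 30 + 31 + 31 + 30 + 31 + 30 + 20 = 522.

522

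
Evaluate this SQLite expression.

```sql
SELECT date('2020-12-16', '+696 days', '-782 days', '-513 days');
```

Applying '+696 days' to 2020-12-16: counting 696 days forward gives 2022-11-12.
Applying '-782 days' to 2022-11-12: counting 782 days back gives 2020-09-21.
Applying '-513 days' to 2020-09-21: counting 513 days back gives 2019-04-27.

2019-04-27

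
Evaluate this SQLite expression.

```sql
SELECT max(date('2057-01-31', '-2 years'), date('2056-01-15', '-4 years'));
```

date('2057-01-31', '-2 years') → 2055-01-31.
date('2056-01-15', '-4 years') → 2052-01-15.
Later of the two is 2055-01-31.

2055-01-31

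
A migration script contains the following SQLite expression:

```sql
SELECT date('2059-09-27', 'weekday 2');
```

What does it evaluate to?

2059-09-30

`weekday 2` advances to the next Tuesday; 2059-09-27 is a Saturday, so it moves forward to 2059-09-30.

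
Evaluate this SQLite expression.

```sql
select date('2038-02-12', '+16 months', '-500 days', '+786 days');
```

2040-03-24

Adding +16 months to 2038-02-12 gives 2039-06-12.
Applying '-500 days' to 2039-06-12: counting 500 days back gives 2038-01-28.
Applying '+786 days' to 2038-01-28: counting 786 days forward gives 2040-03-24.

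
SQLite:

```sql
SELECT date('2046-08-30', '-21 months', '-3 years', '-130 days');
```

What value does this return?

Adding -21 months to 2046-08-30 gives 2044-11-30.
Adding -3 years to 2044-11-30 gives 2041-11-30.
Applying '-130 days' to 2041-11-30: counting 130 days back gives 2041-07-23.

2041-07-23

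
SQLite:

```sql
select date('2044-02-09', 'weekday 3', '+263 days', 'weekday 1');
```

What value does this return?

`weekday 3` advances to the next Wednesday; 2044-02-09 is a Tuesday, so it moves forward to 2044-02-10.
Applying '+263 days' to 2044-02-10: counting 263 days forward gives 2044-10-30.
`weekday 1` advances to the next Monday; 2044-10-30 is a Sunday, so it moves forward to 2044-10-31.

2044-10-31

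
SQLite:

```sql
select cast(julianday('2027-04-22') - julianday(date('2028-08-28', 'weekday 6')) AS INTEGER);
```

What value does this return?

-499

`weekday 6` advances to the next Saturday; 2028-08-28 is a Monday, so it moves forward to 2028-09-02.
8 days remain in April 2027 after the 22nd (30 − 22).
Full months from May 2027 through August 2028 contribute their day counts.
Then 2 days into September 2028.
Total: 8 + 31 + 30 + 31 + 31 + 30 + 31 + 30 + 31 + 31 + 29 + 31 + 30 + 31 + 30 + 31 + 31 + 2 = 499.
The subtraction is earlier − later, so the result is −499 → -499.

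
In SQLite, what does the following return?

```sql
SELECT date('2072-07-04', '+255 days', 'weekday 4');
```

2073-03-16

Applying '+255 days' to 2072-07-04: counting 255 days forward gives 2073-03-16.
`weekday 4` advances to the next Thursday; 2073-03-16 is already a Thursday, so it stays at 2073-03-16.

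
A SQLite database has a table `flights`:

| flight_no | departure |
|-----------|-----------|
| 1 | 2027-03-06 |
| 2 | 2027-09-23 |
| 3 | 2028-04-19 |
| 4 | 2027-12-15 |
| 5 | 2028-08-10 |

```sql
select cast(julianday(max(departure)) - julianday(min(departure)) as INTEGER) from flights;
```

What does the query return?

MIN = 2027-03-06, MAX = 2028-08-10.
25 days remain in March 2027 after the 6th (31 − 6).
Full months from April 2027 through July 2028 contribute their day counts.
Then 10 days into August 2028.
Total: 25 + 30 + 31 + 30 + 31 + 31 + 30 + 31 + 30 + 31 + 31 + 29 + 31 + 30 + 31 + 30 + 31 + 10 = 523.

523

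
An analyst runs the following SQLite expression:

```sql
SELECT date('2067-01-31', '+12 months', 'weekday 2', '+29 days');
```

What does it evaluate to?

Adding +12 months to 2067-01-31 gives 2068-01-31.
`weekday 2` advances to the next Tuesday; 2068-01-31 is already a Tuesday, so it stays at 2068-01-31.
January 2068 has 31 days; 0 remain after the 31st, so 1 days reach 2068-02-01.
Advancing 28 more days within February lands on 2068-02-29.

2068-02-29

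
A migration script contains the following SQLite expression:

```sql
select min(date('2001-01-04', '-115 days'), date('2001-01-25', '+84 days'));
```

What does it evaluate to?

2000-09-11

date('2001-01-04', '-115 days') → 2000-09-11.
date('2001-01-25', '+84 days') → 2001-04-19.
Earlier of the two is 2000-09-11.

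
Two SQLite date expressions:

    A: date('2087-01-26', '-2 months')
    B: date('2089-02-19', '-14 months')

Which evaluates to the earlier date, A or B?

A = 2086-11-26.
B = 2087-12-19.
A is earlier.

A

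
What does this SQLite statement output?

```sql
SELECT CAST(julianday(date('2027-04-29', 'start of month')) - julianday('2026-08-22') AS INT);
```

222

`start of month` rewinds 2027-04-29 to 2027-04-01.
9 days remain in August 2026 after the 22nd (31 − 22).
Full months from September 2026 through March 2027 contribute their day counts.
Then 1 day into April 2027.
Total: 9 + 30 + 31 + 30 + 31 + 31 + 28 + 31 + 1 = 222.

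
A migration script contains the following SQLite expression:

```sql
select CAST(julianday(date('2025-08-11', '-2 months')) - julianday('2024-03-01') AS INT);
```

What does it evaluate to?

467

Adding -2 months to 2025-08-11 gives 2025-06-11.
30 days remain in March 2024 after the 1st (31 − 1).
Full months from April 2024 through May 2025 contribute their day counts.
Then 11 days into June 2025.
Total: 30 + 30 + 31 + 30 + 31 + 31 + 30 + 31 + 30 + 31 + 31 + 28 + 31 + 30 + 31 + 11 = 467.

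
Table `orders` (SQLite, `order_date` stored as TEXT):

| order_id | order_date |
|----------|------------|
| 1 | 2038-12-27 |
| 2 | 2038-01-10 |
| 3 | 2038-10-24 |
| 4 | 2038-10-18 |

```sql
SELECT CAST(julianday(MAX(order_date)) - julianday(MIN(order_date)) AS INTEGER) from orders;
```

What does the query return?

MIN = 2038-01-10, MAX = 2038-12-27.
21 days remain in January 2038 after the 10th (31 − 10).
Full months from February 2038 through November 2038 contribute their day counts.
Then 27 days into December 2038.
Total: 21 + 28 + 31 + 30 + 31 + 30 + 31 + 31 + 30 + 31 + 30 + 27 = 351.

351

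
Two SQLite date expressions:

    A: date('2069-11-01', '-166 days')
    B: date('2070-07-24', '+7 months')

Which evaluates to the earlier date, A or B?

A = 2069-05-19.
B = 2071-02-24.
A is earlier.

A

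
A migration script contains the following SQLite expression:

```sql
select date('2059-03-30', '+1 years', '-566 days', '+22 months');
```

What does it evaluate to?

Adding +1 year to 2059-03-30 gives 2060-03-30.
Applying '-566 days' to 2060-03-30: counting 566 days back gives 2058-09-11.
Adding +22 months to 2058-09-11 gives 2060-07-11.

2060-07-11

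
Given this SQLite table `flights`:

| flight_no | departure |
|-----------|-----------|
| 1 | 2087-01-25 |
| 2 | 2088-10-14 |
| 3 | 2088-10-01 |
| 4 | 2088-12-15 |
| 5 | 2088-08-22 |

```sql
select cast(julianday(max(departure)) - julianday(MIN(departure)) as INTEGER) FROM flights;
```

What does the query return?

690

MIN = 2087-01-25, MAX = 2088-12-15.
6 days remain in January 2087 after the 25th (31 − 25).
Full months from February 2087 through November 2088 contribute their day counts.
Then 15 days into December 2088.
Total: 6 + 28 + 31 + 30 + 31 + 30 + 31 + 31 + 30 + 31 + 30 + 31 + 31 + 29 + 31 + 30 + 31 + 30 + 31 + 31 + 30 + 31 + 30 + 15 = 690.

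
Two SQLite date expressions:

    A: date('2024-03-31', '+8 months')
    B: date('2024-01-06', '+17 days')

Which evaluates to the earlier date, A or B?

B

A = 2024-12-01.
B = 2024-01-23.
B is earlier.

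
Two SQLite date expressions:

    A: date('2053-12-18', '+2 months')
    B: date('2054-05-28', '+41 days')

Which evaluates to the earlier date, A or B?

A

A = 2054-02-18.
B = 2054-07-08.
A is earlier.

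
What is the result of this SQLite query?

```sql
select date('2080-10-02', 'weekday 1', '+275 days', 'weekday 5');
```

`weekday 1` advances to the next Monday; 2080-10-02 is a Wednesday, so it moves forward to 2080-10-07.
Applying '+275 days' to 2080-10-07: counting 275 days forward gives 2081-07-09.
`weekday 5` advances to the next Friday; 2081-07-09 is a Wednesday, so it moves forward to 2081-07-11.

2081-07-11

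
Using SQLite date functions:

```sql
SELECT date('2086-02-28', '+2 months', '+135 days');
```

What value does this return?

2086-09-10

Adding +2 months to 2086-02-28 gives 2086-04-28.
Applying '+135 days' to 2086-04-28: counting 135 days forward gives 2086-09-10.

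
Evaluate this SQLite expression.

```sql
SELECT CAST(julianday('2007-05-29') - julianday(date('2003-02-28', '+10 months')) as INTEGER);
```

1248

Adding +10 months to 2003-02-28 gives 2003-12-28.
3 days remain in December 2003 after the 28th (31 − 28).
Full months from January 2004 through April 2007 contribute their day counts.
Then 29 days into May 2007.
Total: 3 + 31 + 29 + 31 + 30 + 31 + 30 + 31 + 31 + 30 + 31 + 30 + 31 + 31 + 28 + 31 + 30 + 31 + 30 + 31 + 31 + 30 + 31 + 30 + 31 + 31 + 28 + 31 + 30 + 31 + 30 + 31 + 31 + 30 + 31 + 30 + 31 + 31 + 28 + 31 + 30 + 29 = 1248.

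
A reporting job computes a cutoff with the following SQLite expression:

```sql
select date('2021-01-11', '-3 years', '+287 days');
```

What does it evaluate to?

2018-10-25

Adding -3 years to 2021-01-11 gives 2018-01-11.
Applying '+287 days' to 2018-01-11: counting 287 days forward gives 2018-10-25.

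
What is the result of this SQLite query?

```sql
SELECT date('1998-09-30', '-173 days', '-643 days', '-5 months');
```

Applying '-173 days' to 1998-09-30: counting 173 days back gives 1998-04-10.
Applying '-643 days' to 1998-04-10: counting 643 days back gives 1996-07-06.
Adding -5 months to 1996-07-06 gives 1996-02-06.

1996-02-06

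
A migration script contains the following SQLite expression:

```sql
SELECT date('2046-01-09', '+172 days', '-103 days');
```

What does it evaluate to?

2046-03-19

Applying '+172 days' to 2046-01-09: counting 172 days forward gives 2046-06-30.
Applying '-103 days' to 2046-06-30: counting 103 days back gives 2046-03-19.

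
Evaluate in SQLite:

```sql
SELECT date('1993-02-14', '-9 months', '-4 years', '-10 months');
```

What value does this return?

1987-07-14

Adding -9 months to 1993-02-14 gives 1992-05-14.
Adding -4 years to 1992-05-14 gives 1988-05-14.
Adding -10 months to 1988-05-14 gives 1987-07-14.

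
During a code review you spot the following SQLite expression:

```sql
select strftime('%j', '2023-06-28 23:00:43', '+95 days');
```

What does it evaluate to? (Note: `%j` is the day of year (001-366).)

First apply '+95 days': 2023-06-28 23:00:43 → 2023-10-01 23:00:43.
Day-of-year for 2023-10-01: days since 2023-01-01 inclusive = 274, zero-padded to 274.

274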